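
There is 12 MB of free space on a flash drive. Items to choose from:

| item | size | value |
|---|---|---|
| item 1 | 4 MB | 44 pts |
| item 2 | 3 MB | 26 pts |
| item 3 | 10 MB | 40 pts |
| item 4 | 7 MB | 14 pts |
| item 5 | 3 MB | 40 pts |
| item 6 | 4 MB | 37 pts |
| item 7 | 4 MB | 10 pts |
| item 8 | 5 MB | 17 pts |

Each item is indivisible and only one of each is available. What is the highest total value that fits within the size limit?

121 pts

Check high-value combinations within 12 MB:
- item 1+item 5+item 6: size 4+3+4=11, value 44+40+37=121
- item 1+item 2+item 5: size 4+3+3=10, value 44+26+40=110
- item 1+item 2+item 6: size 4+3+4=11, value 44+26+37=107
Best: 121 pts.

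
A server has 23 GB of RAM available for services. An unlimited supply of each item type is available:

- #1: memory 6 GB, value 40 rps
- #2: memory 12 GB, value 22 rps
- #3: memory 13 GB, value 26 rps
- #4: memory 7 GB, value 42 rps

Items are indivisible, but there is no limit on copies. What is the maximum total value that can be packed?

Best value-per-unit is #1 at 40/6; filling with it alone gives 3×40 = 120.
Optimal mix: 3×#4 → memory 21, value 126.

126 rps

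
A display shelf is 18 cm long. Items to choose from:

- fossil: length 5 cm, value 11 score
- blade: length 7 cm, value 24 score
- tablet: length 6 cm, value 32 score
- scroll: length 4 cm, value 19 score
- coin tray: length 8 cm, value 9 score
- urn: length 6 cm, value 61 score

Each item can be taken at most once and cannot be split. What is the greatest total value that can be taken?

112 score

This is a 0/1 knapsack; check combinations near the capacity.
- tablet+scroll+urn: length 6+4+6=16, value 32+19+61=112
- fossil+tablet+urn: length 5+6+6=17, value 11+32+61=104
- blade+scroll+urn: length 7+4+6=17, value 24+19+61=104
- fossil+blade+urn: length 5+7+6=18, value 11+24+61=96
- tablet+urn: length 6+6=12, value 32+61=93
Best: 112 score.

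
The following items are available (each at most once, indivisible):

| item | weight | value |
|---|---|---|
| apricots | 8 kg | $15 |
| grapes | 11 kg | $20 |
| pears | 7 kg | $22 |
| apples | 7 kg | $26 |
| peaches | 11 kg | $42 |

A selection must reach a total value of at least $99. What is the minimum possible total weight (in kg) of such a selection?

33

Subsets with value ≥ 99, sorted by total weight:
- apricots+pears+apples+peaches: weight 33, value 105
- grapes+pears+apples+peaches: weight 36, value 110
- apricots+grapes+apples+peaches: weight 37, value 103
Minimum weight: 33 kg.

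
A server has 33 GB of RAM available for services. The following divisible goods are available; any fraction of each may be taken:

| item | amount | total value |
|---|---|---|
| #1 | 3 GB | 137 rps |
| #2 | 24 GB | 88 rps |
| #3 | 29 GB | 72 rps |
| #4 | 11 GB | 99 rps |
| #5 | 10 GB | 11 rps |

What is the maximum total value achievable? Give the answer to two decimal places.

305.67

Take in order of value per unit:
- #1 (137/3 per unit): all 3 → value 137, running total 137.00
- #4 (99/11 per unit): all 11 → value 99, running total 236.00
- #2 (88/24 per unit): 19 of 24 → value 19×88/24 = 69.6667, running total 305.67
Total 305.67.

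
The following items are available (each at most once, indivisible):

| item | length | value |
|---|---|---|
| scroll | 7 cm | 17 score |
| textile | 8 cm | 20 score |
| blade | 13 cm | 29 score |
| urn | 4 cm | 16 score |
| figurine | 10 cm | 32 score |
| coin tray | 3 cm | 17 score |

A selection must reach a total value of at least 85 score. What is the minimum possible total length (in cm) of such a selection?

25

Subsets with value ≥ 85, sorted by total length:
- textile+urn+figurine+coin tray: length 25, value 85
- scroll+textile+figurine+coin tray: length 28, value 86
- scroll+textile+urn+figurine: length 29, value 85
- blade+urn+figurine+coin tray: length 30, value 94
Minimum length: 25 cm.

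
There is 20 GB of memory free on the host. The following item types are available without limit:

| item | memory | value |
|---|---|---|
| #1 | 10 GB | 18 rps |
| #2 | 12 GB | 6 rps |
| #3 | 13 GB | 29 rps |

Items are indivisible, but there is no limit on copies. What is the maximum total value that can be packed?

36 rps

Best value-per-unit is #3 at 29/13; filling with it alone gives 1×29 = 29.
Optimal mix: 2×#1 → memory 20, value 36.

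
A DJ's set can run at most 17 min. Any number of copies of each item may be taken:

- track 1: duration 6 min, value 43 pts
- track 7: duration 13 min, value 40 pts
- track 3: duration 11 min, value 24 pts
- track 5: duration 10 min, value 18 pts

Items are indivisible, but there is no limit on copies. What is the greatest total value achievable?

Best value-per-unit is track 1 at 43/6, and filling with it alone uses duration 2×6=12. No mix of the others beats 2×43 = 86.

86 pts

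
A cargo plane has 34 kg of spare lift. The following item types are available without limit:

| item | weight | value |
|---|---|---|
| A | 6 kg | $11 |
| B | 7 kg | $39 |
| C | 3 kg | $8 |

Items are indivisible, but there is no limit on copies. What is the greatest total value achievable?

Best value-per-unit is B at 39/7; filling with it alone gives 4×39 = 156.
Optimal mix: 4×B + 2×C → weight 34, value 172.

$172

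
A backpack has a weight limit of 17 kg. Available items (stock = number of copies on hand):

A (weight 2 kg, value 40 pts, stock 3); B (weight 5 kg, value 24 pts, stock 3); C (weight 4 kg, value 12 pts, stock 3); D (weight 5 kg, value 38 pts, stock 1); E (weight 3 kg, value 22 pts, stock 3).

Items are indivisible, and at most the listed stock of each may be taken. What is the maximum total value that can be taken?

Top feasible selections:
- 3×A + 1×D + 2×E: weight 17, value 202
- 3×A + 1×B + 2×E: weight 17, value 188
- 3×A + 3×E: weight 15, value 186
- 3×A + 1×B + 1×D: weight 16, value 182
Best: 202 pts.

202 pts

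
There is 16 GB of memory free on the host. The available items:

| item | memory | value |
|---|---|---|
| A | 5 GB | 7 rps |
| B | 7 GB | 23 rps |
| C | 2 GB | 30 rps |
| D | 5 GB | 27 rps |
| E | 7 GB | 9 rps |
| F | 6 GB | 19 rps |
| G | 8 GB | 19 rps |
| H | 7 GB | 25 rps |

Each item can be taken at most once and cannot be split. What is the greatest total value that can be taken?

This is a 0/1 knapsack; check combinations near the capacity.
- C+D+H: memory 2+5+7=14, value 30+27+25=82
- B+C+D: memory 7+2+5=14, value 23+30+27=80
- B+C+H: memory 7+2+7=16, value 23+30+25=78
Best: 82 rps.

82 rps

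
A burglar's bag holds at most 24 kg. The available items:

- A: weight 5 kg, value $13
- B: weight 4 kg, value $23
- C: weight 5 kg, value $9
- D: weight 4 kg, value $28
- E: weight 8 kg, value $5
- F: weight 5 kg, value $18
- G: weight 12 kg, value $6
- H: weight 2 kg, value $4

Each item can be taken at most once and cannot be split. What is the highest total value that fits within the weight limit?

$91

Check high-value combinations within 24 kg:
- A+B+C+D+F: weight 5+4+5+4+5=23, value 13+23+9+28+18=91
- A+B+D+F+H: weight 5+4+4+5+2=20, value 13+23+28+18+4=86
- A+B+D+F: weight 5+4+4+5=18, value 13+23+28+18=82
Best: $91.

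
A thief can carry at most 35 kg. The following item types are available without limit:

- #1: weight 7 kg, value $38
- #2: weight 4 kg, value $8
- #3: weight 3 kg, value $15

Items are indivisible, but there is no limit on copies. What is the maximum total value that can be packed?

$190

Best value-per-unit is #1 at 38/7, and filling with it alone uses weight 5×7=35. No mix of the others beats 5×38 = 190.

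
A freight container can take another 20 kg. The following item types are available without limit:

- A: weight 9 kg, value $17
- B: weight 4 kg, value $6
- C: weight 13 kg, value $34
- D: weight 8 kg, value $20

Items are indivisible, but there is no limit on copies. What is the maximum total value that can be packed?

$46

Best value-per-unit is C at 34/13; filling with it alone gives 1×34 = 34.
Optimal mix: 1×B + 2×D → weight 20, value 46.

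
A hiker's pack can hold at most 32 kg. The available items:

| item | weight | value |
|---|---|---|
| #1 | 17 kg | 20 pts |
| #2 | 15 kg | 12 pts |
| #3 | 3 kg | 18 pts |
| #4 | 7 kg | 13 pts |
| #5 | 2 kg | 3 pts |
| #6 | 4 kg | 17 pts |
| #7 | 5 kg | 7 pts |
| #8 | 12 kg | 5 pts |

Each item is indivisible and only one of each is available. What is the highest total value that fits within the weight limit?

Check high-value combinations within 32 kg:
- #1+#3+#4+#6: weight 17+3+7+4=31, value 20+18+13+17=68
- #1+#3+#5+#6+#7: weight 17+3+2+4+5=31, value 20+18+3+17+7=65
- #2+#3+#4+#5+#6: weight 15+3+7+2+4=31, value 12+18+13+3+17=63
Best: 68 pts.

68 pts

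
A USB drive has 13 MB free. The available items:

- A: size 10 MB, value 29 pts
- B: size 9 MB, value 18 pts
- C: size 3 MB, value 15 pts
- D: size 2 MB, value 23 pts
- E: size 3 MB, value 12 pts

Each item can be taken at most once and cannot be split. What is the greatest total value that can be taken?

52 pts

Check high-value combinations within 13 MB:
- A+D: size 10+2=12, value 29+23=52
- C+D+E: size 3+2+3=8, value 15+23+12=50
- A+C: size 10+3=13, value 29+15=44
Best: 52 pts.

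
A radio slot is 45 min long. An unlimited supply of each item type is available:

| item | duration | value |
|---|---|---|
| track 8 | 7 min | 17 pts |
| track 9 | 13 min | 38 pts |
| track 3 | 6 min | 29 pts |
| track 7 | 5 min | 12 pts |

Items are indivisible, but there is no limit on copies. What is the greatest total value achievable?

203 pts

Best value-per-unit is track 3 at 29/6, and filling with it alone uses duration 7×6=42. No mix of the others beats 7×29 = 203.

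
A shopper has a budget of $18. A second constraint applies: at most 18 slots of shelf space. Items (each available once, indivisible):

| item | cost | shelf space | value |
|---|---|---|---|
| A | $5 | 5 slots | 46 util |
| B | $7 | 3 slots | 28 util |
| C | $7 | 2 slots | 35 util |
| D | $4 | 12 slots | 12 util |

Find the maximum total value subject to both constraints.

81 util

Feasible sets respecting both limits:
- A+C: cost 12, shelf space 7, value 81
- B+C+D: cost 18, shelf space 17, value 75
- A+B: cost 12, shelf space 8, value 74
- B+C: cost 14, shelf space 5, value 63
Best: 81 util.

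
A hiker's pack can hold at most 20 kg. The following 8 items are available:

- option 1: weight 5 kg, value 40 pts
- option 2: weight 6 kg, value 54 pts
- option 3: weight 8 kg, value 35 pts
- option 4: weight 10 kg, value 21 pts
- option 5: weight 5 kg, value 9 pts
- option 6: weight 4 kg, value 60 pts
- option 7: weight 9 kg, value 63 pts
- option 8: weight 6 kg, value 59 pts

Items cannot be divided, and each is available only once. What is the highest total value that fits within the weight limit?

182 pts

Check high-value combinations within 20 kg:
- option 6+option 7+option 8: weight 4+9+6=19, value 60+63+59=182
- option 2+option 6+option 7: weight 6+4+9=19, value 54+60+63=177
- option 2+option 6+option 8: weight 6+4+6=16, value 54+60+59=173
- option 1+option 5+option 6+option 8: weight 5+5+4+6=20, value 40+9+60+59=168
Best: 182 pts.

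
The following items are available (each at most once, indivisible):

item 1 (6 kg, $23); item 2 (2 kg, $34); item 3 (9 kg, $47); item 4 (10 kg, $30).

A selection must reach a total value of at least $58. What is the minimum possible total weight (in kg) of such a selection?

Subsets with value ≥ 58, sorted by total weight:
- item 2+item 3: weight 11, value 81
- item 2+item 4: weight 12, value 64
- item 1+item 3: weight 15, value 70
Minimum weight: 11 kg.

11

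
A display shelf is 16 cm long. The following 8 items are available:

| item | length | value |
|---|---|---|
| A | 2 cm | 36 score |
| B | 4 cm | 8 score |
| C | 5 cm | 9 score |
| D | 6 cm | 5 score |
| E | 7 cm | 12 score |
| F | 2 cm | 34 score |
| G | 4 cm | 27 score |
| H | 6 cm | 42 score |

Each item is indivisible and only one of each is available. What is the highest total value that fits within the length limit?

139 score

This is a 0/1 knapsack; check combinations near the capacity.
- A+F+G+H: length 2+2+4+6=14, value 36+34+27+42=139
- A+C+F+H: length 2+5+2+6=15, value 36+9+34+42=121
- A+B+F+H: length 2+4+2+6=14, value 36+8+34+42=120
- A+D+F+H: length 2+6+2+6=16, value 36+5+34+42=117
- A+B+G+H: length 2+4+4+6=16, value 36+8+27+42=113
Best: 139 score.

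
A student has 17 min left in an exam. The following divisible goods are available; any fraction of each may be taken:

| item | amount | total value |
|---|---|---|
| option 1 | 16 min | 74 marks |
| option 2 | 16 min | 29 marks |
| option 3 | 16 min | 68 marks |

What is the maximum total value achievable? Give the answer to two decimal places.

Take in order of value per unit:
- option 1 (74/16 per unit): all 16 → value 74, running total 74.00
- option 3 (68/16 per unit): 1 of 16 → value 1×68/16 = 4.2500, running total 78.25
Total 78.25.

78.25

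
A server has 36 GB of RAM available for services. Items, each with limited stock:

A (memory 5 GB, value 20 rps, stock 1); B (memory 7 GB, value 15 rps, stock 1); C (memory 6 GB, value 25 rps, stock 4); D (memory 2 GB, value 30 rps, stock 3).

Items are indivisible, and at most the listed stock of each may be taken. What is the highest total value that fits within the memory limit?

210 rps

Best selections within memory 36 and stock limits:
- 1×A + 4×C + 3×D: memory 35, value 210
- 1×A + 1×B + 3×C + 3×D: memory 36, value 200
Best: 210 rps.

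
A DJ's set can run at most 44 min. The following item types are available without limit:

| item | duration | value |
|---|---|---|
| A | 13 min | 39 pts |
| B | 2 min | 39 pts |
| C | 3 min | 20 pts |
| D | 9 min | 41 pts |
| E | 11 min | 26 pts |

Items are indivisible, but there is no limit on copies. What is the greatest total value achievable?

858 pts

Best value-per-unit is B at 39/2, and filling with it alone uses duration 22×2=44. No mix of the others beats 22×39 = 858.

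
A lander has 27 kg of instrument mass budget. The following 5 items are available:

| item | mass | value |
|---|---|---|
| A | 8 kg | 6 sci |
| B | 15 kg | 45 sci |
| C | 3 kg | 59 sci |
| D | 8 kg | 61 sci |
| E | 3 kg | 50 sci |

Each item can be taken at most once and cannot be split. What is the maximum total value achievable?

Check high-value combinations within 27 kg:
- A+C+D+E: mass 8+3+8+3=22, value 6+59+61+50=176
- C+D+E: mass 3+8+3=14, value 59+61+50=170
- B+C+D: mass 15+3+8=26, value 45+59+61=165
Best: 176 sci.

176 sci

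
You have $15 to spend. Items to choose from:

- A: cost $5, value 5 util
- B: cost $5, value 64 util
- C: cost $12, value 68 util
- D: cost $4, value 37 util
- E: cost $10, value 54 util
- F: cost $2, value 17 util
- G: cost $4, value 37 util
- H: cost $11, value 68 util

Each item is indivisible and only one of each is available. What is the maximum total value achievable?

Check high-value combinations within $15:
- B+D+F+G: cost 5+4+2+4=15, value 64+37+17+37=155
- B+D+G: cost 5+4+4=13, value 64+37+37=138
- B+D+F: cost 5+4+2=11, value 64+37+17=118
- B+F+G: cost 5+2+4=11, value 64+17+37=118
- B+E: cost 5+10=15, value 64+54=118
Best: 155 util.

155 util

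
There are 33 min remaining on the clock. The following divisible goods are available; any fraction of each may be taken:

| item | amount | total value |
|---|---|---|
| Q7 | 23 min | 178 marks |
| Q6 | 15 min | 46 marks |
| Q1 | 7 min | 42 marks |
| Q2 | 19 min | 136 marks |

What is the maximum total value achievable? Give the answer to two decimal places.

Take in order of value per unit:
- Q7 (178/23 per unit): all 23 → value 178, running total 178.00
- Q2 (136/19 per unit): 10 of 19 → value 10×136/19 = 71.5789, running total 249.58
Total 249.58.

249.58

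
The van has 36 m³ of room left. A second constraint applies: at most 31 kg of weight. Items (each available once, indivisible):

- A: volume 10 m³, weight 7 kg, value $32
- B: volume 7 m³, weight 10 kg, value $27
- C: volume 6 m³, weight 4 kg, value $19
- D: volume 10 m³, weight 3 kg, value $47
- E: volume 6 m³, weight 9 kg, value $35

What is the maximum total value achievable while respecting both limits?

Feasible sets respecting both limits:
- A+B+D+E: volume 33, weight 29, value 141
- A+C+D+E: volume 32, weight 23, value 133
- B+C+D+E: volume 29, weight 26, value 128
Best: $141.

$141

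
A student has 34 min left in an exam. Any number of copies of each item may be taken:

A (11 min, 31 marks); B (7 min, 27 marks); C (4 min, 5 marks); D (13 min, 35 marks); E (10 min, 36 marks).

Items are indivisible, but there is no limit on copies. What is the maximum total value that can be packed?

126 marks

Best value-per-unit is B at 27/7; filling with it alone gives 4×27 = 108.
Optimal mix: 2×B + 2×E → time 34, value 126.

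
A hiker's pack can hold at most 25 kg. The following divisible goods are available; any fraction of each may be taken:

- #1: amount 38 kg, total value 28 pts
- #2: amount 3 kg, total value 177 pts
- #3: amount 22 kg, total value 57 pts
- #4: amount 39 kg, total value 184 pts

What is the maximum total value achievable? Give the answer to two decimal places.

Take in order of value per unit:
- #2 (177/3 per unit): all 3 → value 177, running total 177.00
- #4 (184/39 per unit): 22 of 39 → value 22×184/39 = 103.7949, running total 280.79
Total 280.79.

280.79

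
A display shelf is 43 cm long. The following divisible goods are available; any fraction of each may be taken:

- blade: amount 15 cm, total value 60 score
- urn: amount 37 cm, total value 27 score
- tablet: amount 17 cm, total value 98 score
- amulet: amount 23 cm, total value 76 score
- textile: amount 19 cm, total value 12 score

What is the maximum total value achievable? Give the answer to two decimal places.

194.35

Take in order of value per unit:
- tablet (98/17 per unit): all 17 → value 98, running total 98.00
- blade (60/15 per unit): all 15 → value 60, running total 158.00
- amulet (76/23 per unit): 11 of 23 → value 11×76/23 = 36.3478, running total 194.35
Total 194.35.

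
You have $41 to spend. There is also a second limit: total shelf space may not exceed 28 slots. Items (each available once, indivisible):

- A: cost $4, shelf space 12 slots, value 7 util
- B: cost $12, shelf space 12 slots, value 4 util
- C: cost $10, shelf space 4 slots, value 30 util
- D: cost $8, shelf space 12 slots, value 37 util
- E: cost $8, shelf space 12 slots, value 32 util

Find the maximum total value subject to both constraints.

99 util

Feasible sets respecting both limits:
- C+D+E: cost 26, shelf space 28, value 99
- A+C+D: cost 22, shelf space 28, value 74
- B+C+D: cost 30, shelf space 28, value 71
- A+C+E: cost 22, shelf space 28, value 69
Best: 99 util.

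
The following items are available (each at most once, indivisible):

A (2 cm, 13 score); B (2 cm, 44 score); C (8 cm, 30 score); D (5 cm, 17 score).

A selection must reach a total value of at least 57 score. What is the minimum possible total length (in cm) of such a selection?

Subsets with value ≥ 57, sorted by total length:
- A+B: length 4, value 57
- B+D: length 7, value 61
- A+B+D: length 9, value 74
Minimum length: 4 cm.

4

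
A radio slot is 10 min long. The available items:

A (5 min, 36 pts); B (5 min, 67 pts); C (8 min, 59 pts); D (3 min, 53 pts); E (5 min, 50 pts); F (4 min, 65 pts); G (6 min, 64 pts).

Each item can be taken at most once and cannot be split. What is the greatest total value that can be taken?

132 pts

Check high-value combinations within 10 min:
- B+F: duration 5+4=9, value 67+65=132
- F+G: duration 4+6=10, value 65+64=129
- B+D: duration 5+3=8, value 67+53=120
- D+F: duration 3+4=7, value 53+65=118
- D+G: duration 3+6=9, value 53+64=117
Best: 132 pts.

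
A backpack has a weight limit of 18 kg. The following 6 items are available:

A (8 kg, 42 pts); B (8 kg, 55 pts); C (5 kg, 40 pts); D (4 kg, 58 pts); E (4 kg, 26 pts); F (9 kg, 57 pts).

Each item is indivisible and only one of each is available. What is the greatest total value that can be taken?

Check high-value combinations within 18 kg:
- C+D+F: weight 5+4+9=18, value 40+58+57=155
- B+C+D: weight 8+5+4=17, value 55+40+58=153
- D+E+F: weight 4+4+9=17, value 58+26+57=141
- A+C+D: weight 8+5+4=17, value 42+40+58=140
- B+D+E: weight 8+4+4=16, value 55+58+26=139
Best: 155 pts.

155 pts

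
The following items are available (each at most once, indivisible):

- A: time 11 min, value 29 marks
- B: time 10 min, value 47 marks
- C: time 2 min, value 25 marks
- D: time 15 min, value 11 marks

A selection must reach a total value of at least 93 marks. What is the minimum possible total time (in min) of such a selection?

23

Subsets with value ≥ 93, sorted by total time:
- A+B+C: time 23, value 101
- A+B+C+D: time 38, value 112
Minimum time: 23 min.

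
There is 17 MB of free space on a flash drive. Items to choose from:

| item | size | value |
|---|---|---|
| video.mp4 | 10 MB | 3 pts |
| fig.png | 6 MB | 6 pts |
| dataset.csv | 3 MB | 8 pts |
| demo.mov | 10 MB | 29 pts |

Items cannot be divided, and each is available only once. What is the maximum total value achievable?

Check high-value combinations within 17 MB:
- dataset.csv+demo.mov: size 3+10=13, value 8+29=37
- fig.png+demo.mov: size 6+10=16, value 6+29=35
- demo.mov: size 10, value 29
- fig.png+dataset.csv: size 6+3=9, value 6+8=14
- video.mp4+dataset.csv: size 10+3=13, value 3+8=11
Best: 37 pts.

37 pts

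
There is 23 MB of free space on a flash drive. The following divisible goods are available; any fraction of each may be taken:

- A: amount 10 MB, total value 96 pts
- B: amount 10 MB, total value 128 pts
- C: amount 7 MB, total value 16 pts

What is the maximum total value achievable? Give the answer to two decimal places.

Take in order of value per unit:
- B (128/10 per unit): all 10 → value 128, running total 128.00
- A (96/10 per unit): all 10 → value 96, running total 224.00
- C (16/7 per unit): 3 of 7 → value 3×16/7 = 6.8571, running total 230.86
Total 230.86.

230.86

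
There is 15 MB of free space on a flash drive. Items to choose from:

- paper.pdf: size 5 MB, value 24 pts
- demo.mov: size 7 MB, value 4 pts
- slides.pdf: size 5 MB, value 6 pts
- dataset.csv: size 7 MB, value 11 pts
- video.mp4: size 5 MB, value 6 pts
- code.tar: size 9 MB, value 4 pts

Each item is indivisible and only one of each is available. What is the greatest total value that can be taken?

36 pts

Check high-value combinations within 15 MB:
- paper.pdf+slides.pdf+video.mp4: size 5+5+5=15, value 24+6+6=36
- paper.pdf+dataset.csv: size 5+7=12, value 24+11=35
- paper.pdf+slides.pdf: size 5+5=10, value 24+6=30
- paper.pdf+video.mp4: size 5+5=10, value 24+6=30
- paper.pdf+demo.mov: size 5+7=12, value 24+4=28
Best: 36 pts.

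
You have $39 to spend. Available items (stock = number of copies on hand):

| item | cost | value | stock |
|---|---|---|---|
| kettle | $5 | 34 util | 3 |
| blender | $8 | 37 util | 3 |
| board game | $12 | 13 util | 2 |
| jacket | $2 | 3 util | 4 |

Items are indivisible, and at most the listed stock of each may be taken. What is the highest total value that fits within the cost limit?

213 util

Best selections within cost 39 and stock limits:
- 3×kettle + 3×blender: cost 39, value 213
- 3×kettle + 2×blender + 4×jacket: cost 39, value 188
Best: 213 util.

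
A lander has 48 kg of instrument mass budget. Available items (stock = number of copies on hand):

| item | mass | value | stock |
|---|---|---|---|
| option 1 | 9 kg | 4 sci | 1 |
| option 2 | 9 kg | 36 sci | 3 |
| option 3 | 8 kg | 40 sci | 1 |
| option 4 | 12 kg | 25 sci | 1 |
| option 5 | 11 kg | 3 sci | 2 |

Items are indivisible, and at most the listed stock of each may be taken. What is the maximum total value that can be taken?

Best selections within mass 48 and stock limits:
- 3×option 2 + 1×option 3 + 1×option 4: mass 47, value 173
- 1×option 1 + 3×option 2 + 1×option 3: mass 44, value 152
Best: 173 sci.

173 sci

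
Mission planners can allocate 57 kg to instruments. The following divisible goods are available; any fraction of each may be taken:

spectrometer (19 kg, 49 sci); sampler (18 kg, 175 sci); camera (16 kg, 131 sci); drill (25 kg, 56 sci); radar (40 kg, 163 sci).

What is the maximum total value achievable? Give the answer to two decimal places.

399.73

Take in order of value per unit:
- sampler (175/18 per unit): all 18 → value 175, running total 175.00
- camera (131/16 per unit): all 16 → value 131, running total 306.00
- radar (163/40 per unit): 23 of 40 → value 23×163/40 = 93.7250, running total 399.73
Total 399.73.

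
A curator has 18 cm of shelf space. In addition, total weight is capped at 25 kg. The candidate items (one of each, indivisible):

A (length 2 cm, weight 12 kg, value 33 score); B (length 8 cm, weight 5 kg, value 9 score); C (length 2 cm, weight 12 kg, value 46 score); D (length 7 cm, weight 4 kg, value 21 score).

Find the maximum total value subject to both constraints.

Feasible sets respecting both limits:
- A+C: length 4, weight 24, value 79
- B+C+D: length 17, weight 21, value 76
- C+D: length 9, weight 16, value 67
- A+B+D: length 17, weight 21, value 63
Best: 79 score.

79 score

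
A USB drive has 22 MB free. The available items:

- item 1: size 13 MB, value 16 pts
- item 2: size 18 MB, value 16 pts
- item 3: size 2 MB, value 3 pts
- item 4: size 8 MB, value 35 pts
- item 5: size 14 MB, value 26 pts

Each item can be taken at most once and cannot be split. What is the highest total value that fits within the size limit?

This is a 0/1 knapsack; check combinations near the capacity.
- item 4+item 5: size 8+14=22, value 35+26=61
- item 1+item 4: size 13+8=21, value 16+35=51
- item 3+item 4: size 2+8=10, value 3+35=38
- item 4: size 8, value 35
- item 3+item 5: size 2+14=16, value 3+26=29
Best: 61 pts.

61 pts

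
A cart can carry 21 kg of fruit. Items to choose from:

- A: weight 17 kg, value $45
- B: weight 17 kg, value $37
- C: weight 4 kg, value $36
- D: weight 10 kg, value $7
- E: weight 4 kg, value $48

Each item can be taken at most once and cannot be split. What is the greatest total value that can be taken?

$93

Check high-value combinations within 21 kg:
- A+E: weight 17+4=21, value 45+48=93
- C+D+E: weight 4+10+4=18, value 36+7+48=91
- B+E: weight 17+4=21, value 37+48=85
Best: $93.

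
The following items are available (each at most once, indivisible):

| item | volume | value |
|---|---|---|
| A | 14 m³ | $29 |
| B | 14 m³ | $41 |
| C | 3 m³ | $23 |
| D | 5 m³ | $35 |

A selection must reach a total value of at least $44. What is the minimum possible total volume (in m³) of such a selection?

8

Subsets with value ≥ 44, sorted by total volume:
- C+D: volume 8, value 58
- B+C: volume 17, value 64
Minimum volume: 8 m³.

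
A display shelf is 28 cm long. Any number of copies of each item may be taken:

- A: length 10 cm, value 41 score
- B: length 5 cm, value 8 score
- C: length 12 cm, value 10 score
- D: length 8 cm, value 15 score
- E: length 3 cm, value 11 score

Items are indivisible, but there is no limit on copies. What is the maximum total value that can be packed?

107 score

Best value-per-unit is A at 41/10; filling with it alone gives 2×41 = 82.
Optimal mix: 1×A + 6×E → length 28, value 107.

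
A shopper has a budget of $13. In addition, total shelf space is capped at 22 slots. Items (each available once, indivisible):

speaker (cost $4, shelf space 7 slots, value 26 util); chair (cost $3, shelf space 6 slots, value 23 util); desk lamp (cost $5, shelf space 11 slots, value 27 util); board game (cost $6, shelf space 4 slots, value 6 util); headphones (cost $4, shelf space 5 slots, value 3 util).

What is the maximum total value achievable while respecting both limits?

Feasible sets respecting both limits:
- speaker+chair+board game: cost 13, shelf space 17, value 55
- speaker+desk lamp: cost 9, shelf space 18, value 53
- chair+desk lamp+headphones: cost 12, shelf space 22, value 53
- speaker+chair+headphones: cost 11, shelf space 18, value 52
Best: 55 util.

55 util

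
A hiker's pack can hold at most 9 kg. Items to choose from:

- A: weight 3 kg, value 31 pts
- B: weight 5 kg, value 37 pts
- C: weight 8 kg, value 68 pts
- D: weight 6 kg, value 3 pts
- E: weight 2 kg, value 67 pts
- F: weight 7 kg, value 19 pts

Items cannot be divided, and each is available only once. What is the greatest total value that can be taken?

Check high-value combinations within 9 kg:
- B+E: weight 5+2=7, value 37+67=104
- A+E: weight 3+2=5, value 31+67=98
- E+F: weight 2+7=9, value 67+19=86
- D+E: weight 6+2=8, value 3+67=70
Best: 104 pts.

104 pts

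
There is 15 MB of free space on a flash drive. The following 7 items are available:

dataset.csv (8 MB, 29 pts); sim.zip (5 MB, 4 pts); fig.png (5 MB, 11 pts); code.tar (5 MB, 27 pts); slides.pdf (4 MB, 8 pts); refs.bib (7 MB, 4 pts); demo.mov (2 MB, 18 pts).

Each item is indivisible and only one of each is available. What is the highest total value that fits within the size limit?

74 pts

This is a 0/1 knapsack; check combinations near the capacity.
- dataset.csv+code.tar+demo.mov: size 8+5+2=15, value 29+27+18=74
- dataset.csv+fig.png+demo.mov: size 8+5+2=15, value 29+11+18=58
- fig.png+code.tar+demo.mov: size 5+5+2=12, value 11+27+18=56
Best: 74 pts.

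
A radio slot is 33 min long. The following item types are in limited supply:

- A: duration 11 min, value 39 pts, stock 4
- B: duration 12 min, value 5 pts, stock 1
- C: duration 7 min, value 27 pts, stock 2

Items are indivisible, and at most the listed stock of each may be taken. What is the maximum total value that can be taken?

117 pts

Top feasible selections:
- 3×A: duration 33, value 117
- 2×A + 1×C: duration 29, value 105
Best: 117 pts.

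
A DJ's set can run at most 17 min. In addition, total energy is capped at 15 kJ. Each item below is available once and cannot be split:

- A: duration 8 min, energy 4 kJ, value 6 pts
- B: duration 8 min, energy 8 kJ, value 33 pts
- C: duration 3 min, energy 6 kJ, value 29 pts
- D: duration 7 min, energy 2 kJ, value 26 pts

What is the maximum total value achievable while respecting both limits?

Feasible sets respecting both limits:
- B+C: duration 11, energy 14, value 62
- B+D: duration 15, energy 10, value 59
- C+D: duration 10, energy 8, value 55
Best: 62 pts.

62 pts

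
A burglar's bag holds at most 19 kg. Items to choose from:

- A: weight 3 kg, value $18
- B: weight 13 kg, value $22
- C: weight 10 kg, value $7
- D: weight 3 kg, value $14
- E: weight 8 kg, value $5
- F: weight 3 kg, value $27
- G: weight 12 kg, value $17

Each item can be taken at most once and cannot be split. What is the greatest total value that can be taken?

$67

This is a 0/1 knapsack; check combinations near the capacity.
- A+B+F: weight 3+13+3=19, value 18+22+27=67
- A+C+D+F: weight 3+10+3+3=19, value 18+7+14+27=66
- A+D+E+F: weight 3+3+8+3=17, value 18+14+5+27=64
- B+D+F: weight 13+3+3=19, value 22+14+27=63
- A+F+G: weight 3+3+12=18, value 18+27+17=62
Best: $67.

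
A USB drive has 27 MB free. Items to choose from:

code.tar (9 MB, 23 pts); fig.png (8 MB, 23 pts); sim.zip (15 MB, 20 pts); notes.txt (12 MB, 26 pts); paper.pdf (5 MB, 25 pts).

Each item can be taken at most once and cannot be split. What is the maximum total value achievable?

This is a 0/1 knapsack; check combinations near the capacity.
- fig.png+notes.txt+paper.pdf: size 8+12+5=25, value 23+26+25=74
- code.tar+notes.txt+paper.pdf: size 9+12+5=26, value 23+26+25=74
- code.tar+fig.png+paper.pdf: size 9+8+5=22, value 23+23+25=71
- notes.txt+paper.pdf: size 12+5=17, value 26+25=51
Best: 74 pts.

74 pts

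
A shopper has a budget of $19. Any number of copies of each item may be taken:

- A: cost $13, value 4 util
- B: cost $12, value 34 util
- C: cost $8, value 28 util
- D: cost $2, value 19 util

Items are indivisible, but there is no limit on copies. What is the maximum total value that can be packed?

Best value-per-unit is D at 19/2, and filling with it alone uses cost 9×2=18. No mix of the others beats 9×19 = 171.

171 util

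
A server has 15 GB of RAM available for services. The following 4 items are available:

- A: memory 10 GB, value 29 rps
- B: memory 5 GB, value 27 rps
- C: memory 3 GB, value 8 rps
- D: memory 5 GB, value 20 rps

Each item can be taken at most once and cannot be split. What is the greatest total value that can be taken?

Check high-value combinations within 15 GB:
- A+B: memory 10+5=15, value 29+27=56
- B+C+D: memory 5+3+5=13, value 27+8+20=55
- A+D: memory 10+5=15, value 29+20=49
- B+D: memory 5+5=10, value 27+20=47
Best: 56 rps.

56 rps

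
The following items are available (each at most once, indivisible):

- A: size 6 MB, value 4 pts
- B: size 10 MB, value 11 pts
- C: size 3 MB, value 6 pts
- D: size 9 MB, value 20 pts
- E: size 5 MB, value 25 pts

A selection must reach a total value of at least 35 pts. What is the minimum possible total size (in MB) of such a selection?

14

Subsets with value ≥ 35, sorted by total size:
- D+E: size 14, value 45
- A+C+E: size 14, value 35
- B+E: size 15, value 36
- C+D+E: size 17, value 51
Minimum size: 14 MB.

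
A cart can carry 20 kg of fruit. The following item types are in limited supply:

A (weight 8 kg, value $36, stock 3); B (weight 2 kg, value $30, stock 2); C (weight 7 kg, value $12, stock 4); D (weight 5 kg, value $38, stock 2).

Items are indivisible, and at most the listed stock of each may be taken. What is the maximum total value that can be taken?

$142

Best selections within weight 20 and stock limits:
- 1×A + 1×B + 2×D: weight 20, value 142
- 2×B + 2×D: weight 14, value 136
- 1×A + 2×B + 1×D: weight 17, value 134
- 2×A + 2×B: weight 20, value 132
Best: $142.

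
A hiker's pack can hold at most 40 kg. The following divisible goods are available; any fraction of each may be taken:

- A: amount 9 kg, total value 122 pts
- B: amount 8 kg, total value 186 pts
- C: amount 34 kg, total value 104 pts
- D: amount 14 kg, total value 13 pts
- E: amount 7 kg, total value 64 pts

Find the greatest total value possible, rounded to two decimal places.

420.94

Take in order of value per unit:
- B (186/8 per unit): all 8 → value 186, running total 186.00
- A (122/9 per unit): all 9 → value 122, running total 308.00
- E (64/7 per unit): all 7 → value 64, running total 372.00
- C (104/34 per unit): 16 of 34 → value 16×104/34 = 48.9412, running total 420.94
Total 420.94.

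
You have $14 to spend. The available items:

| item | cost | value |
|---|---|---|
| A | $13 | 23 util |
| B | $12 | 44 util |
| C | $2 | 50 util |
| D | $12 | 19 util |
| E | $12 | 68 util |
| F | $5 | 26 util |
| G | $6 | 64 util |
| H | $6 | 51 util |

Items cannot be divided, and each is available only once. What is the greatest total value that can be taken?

This is a 0/1 knapsack; check combinations near the capacity.
- C+G+H: cost 2+6+6=14, value 50+64+51=165
- C+F+G: cost 2+5+6=13, value 50+26+64=140
- C+F+H: cost 2+5+6=13, value 50+26+51=127
- C+E: cost 2+12=14, value 50+68=118
Best: 165 util.

165 util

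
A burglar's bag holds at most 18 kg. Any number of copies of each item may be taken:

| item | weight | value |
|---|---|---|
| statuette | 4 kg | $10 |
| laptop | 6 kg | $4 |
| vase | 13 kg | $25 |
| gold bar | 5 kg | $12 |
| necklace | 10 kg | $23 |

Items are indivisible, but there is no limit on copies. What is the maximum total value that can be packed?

$44

Best value-per-unit is statuette at 10/4; filling with it alone gives 4×10 = 40.
Optimal mix: 2×statuette + 2×gold bar → weight 18, value 44.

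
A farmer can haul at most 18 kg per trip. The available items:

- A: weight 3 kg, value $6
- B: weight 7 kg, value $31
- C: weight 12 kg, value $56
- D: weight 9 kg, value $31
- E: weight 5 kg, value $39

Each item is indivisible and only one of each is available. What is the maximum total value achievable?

Check high-value combinations within 18 kg:
- C+E: weight 12+5=17, value 56+39=95
- A+B+E: weight 3+7+5=15, value 6+31+39=76
- A+D+E: weight 3+9+5=17, value 6+31+39=76
Best: $95.

$95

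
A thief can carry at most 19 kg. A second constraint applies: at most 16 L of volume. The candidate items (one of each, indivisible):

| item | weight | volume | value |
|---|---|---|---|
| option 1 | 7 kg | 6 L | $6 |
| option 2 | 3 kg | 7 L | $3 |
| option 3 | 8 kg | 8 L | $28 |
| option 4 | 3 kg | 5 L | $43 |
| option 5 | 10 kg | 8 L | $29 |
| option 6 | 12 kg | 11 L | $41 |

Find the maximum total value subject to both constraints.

Feasible sets respecting both limits:
- option 4+option 6: weight 15, volume 16, value 84
- option 4+option 5: weight 13, volume 13, value 72
- option 3+option 4: weight 11, volume 13, value 71
- option 3+option 5: weight 18, volume 16, value 57
Best: $84.

$84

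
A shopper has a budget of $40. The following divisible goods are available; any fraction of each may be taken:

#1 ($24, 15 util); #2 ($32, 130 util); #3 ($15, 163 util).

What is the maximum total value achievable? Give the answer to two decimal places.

Take in order of value per unit:
- #3 (163/15 per unit): all 15 → value 163, running total 163.00
- #2 (130/32 per unit): 25 of 32 → value 25×130/32 = 101.5625, running total 264.56
Total 264.56.

264.56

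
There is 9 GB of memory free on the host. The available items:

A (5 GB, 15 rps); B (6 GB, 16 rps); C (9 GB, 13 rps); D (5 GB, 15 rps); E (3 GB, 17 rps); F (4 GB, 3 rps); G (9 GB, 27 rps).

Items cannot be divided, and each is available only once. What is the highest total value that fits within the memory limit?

Check high-value combinations within 9 GB:
- B+E: memory 6+3=9, value 16+17=33
- A+E: memory 5+3=8, value 15+17=32
- D+E: memory 5+3=8, value 15+17=32
Best: 33 rps.

33 rps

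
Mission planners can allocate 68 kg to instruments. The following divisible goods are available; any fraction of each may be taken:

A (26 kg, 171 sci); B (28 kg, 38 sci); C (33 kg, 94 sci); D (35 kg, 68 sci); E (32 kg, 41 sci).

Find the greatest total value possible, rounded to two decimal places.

Take in order of value per unit:
- A (171/26 per unit): all 26 → value 171, running total 171.00
- C (94/33 per unit): all 33 → value 94, running total 265.00
- D (68/35 per unit): 9 of 35 → value 9×68/35 = 17.4857, running total 282.49
Total 282.49.

282.49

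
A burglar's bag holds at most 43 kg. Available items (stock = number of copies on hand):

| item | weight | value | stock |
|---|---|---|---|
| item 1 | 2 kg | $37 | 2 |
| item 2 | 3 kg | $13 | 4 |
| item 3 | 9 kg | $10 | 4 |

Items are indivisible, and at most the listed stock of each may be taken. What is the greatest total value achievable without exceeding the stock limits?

$156

Top feasible selections:
- 2×item 1 + 4×item 2 + 3×item 3: weight 43, value 156
- 2×item 1 + 4×item 2 + 2×item 3: weight 34, value 146
- 2×item 1 + 3×item 2 + 3×item 3: weight 40, value 143
- 2×item 1 + 4×item 2 + 1×item 3: weight 25, value 136
Best: $156.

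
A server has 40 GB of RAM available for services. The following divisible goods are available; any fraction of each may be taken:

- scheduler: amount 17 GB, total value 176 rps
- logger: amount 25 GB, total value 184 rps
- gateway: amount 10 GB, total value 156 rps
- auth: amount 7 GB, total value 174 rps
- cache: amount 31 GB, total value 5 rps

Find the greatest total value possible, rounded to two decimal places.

550.16

Take in order of value per unit:
- auth (174/7 per unit): all 7 → value 174, running total 174.00
- gateway (156/10 per unit): all 10 → value 156, running total 330.00
- scheduler (176/17 per unit): all 17 → value 176, running total 506.00
- logger (184/25 per unit): 6 of 25 → value 6×184/25 = 44.1600, running total 550.16
Total 550.16.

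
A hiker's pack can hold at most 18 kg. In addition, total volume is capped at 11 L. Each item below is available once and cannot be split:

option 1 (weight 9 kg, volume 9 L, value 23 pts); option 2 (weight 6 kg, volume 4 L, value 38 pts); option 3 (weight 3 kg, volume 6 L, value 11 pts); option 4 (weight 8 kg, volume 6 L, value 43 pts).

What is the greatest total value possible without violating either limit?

Feasible sets respecting both limits:
- option 2+option 4: weight 14, volume 10, value 81
- option 2+option 3: weight 9, volume 10, value 49
- option 4: weight 8, volume 6, value 43
Best: 81 pts.

81 pts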